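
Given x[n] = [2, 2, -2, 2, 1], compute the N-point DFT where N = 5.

X[k] = Σ(n=0 to 4) x[n] · ω_5^(nk)
where ω_5 = e^(-2πi/5)

Computing each X[k]:
X[0] = 5
X[1] = 2.9271+1.4001i
X[2] = -0.4271-4.3920i
X[3] = -0.4271+4.3920i
X[4] = 2.9271-1.4001i

X = [5, 2.9271+1.4001i, -0.4271-4.3920i, -0.4271+4.3920i, 2.9271-1.4001i]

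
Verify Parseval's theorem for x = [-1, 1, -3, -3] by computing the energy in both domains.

Time domain:
Σ|x[n]|² = |-1|² + |1|² + |-3|² + |-3|² = 20.0000

Frequency domain:
(1/4)Σ|X[k]|² = (1/4)(|-6|² + |2-4i|² + |-2|² + |2+4i|²) = (1/4)·80.0000 = 20.0000

Both sides agree, confirming Parseval's theorem.

Σ|x[n]|² = (1/N)Σ|X[k]|² = 20.0000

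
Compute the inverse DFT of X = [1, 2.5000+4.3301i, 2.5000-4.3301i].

x[n] = (1/3) Σ(k=0 to 2) X[k] · e^(2πikn/3)

Computing each x[n]:
x[0] = 2
x[1] = -3
x[2] = 2

x = [2, -3, 2]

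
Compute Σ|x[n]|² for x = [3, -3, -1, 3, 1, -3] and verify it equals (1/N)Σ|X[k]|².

Time domain:
Σ|x[n]|² = |3|² + |-3|² + |-1|² + |3|² + |1|² + |-3|² = 38.0000

Frequency domain:
(1/6)Σ|X[k]|² = (1/6)(|0|² + |-3.0000+1.7321i|² + |9.0000-1.7321i|² + |6|² + |9.0000+1.7321i|² + |-3.0000-1.7321i|²) = (1/6)·228.0000 = 38.0000

Both sides agree, confirming Parseval's theorem.

Σ|x[n]|² = (1/N)Σ|X[k]|² = 38.0000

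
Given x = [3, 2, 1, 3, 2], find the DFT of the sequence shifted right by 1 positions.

Time shift by 1: X_shifted[k] = ω_5^(1k) · X[k]
Shifted x = [2, 3, 2, 1, 3]

DFT(x[n-1]) = [11, 1.4271-0.5878i, -1.9271+0.9511i, -1.9271-0.9511i, 1.4271+0.5878i]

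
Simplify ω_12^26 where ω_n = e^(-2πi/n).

Since ω_12^12 = 1, powers reduce modulo 12.
26 mod 12 = 2
So ω_12^26 = ω_12^2 = e^(-2πi·2/12)

ω_12^26 = ω_12^2 = 0.5000-0.8660i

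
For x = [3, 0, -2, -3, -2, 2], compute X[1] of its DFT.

X[1] = Σ(n=0 to 5) x[n] · ω_6^(1n) where ω_6 = e^(-2πi/6)
= (3)·ω_6^0 + (0)·ω_6^1 + (-2)·ω_6^2 + (-3)·ω_6^3 + (-2)·ω_6^4 + (2)·ω_6^5

X[1] = 9.0000+1.7321i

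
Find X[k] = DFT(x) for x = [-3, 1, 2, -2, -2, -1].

X[k] = Σ(n=0 to 5) x[n] · ω_6^(nk)
where ω_6 = e^(-2πi/6)

Computing each X[k]:
X[0] = -5
X[1] = -1.0000-5.1962i
X[2] = -5.0000+1.7321i
X[3] = -1
X[4] = -5.0000-1.7321i
X[5] = -1.0000+5.1962i

X = [-5, -1.0000-5.1962i, -5.0000+1.7321i, -1, -5.0000-1.7321i, -1.0000+5.1962i]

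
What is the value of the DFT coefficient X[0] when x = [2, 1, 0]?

X[0] = Σ(n=0 to 2) x[n] · ω_3^0 = Σ x[n]
= (2) + (1) + (0)

X[0] = 3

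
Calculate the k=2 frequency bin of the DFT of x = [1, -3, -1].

X[2] = Σ(n=0 to 2) x[n] · ω_3^(2n) where ω_3 = e^(-2πi/3)
= (1)·ω_3^0 + (-3)·ω_3^2 + (-1)·ω_3^4

X[2] = 3.0000-1.7321i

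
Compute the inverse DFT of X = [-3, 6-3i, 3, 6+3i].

x[n] = (1/4) Σ(k=0 to 3) X[k] · e^(2πikn/4)

Computing each x[n]:
x[0] = 3
x[1] = 0
x[2] = -3
x[3] = -3

x = [3, 0, -3, -3]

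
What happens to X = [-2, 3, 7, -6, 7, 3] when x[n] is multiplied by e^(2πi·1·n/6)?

Modulation property: DFT(ω_6^(-1n)·x[n]) = X[(k-1) mod 6], so circularly shift X by 1 positions.

X[k-1] = [3, -2, 3, 7, -6, 7]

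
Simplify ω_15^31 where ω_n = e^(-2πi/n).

Since ω_15^15 = 1, powers reduce modulo 15.
31 mod 15 = 1
So ω_15^31 = ω_15^1 = e^(-2πi·1/15)

ω_15^31 = ω_15^1 = 0.9135-0.4067i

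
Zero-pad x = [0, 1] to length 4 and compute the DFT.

Original 2-point DFT: [1, -1]
Zero-padded 4-point DFT provides frequency interpolation.

DFT_4([x, 0, ...]) = [1, -1i, -1, 1i]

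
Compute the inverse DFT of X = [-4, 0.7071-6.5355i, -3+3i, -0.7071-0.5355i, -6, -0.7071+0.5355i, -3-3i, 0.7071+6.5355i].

x[n] = (1/8) Σ(k=0 to 7) X[k] · e^(2πikn/8)

Computing each x[n]:
x[0] = -2
x[1] = 1
x[2] = 1
x[3] = 2
x[4] = -2
x[5] = -2
x[6] = -2
x[7] = 0

x = [-2, 1, 1, 2, -2, -2, -2, 0]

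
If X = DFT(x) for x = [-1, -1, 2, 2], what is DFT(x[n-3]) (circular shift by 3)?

Time shift by 3: X_shifted[k] = ω_4^(3k) · X[k]
Shifted x = [-1, 2, 2, -1]

DFT(x[n-3]) = [2, -3-3i, 0, -3+3i]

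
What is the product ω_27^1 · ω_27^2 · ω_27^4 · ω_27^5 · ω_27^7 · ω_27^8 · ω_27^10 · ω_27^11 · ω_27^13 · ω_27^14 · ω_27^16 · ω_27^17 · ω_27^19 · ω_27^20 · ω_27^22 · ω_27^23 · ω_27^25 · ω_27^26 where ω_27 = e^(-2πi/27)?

The primitive 27th roots of unity are ω_27^k for k coprime to 27: k ∈ {1, 2, 4, 5, 7, 8, 10, 11, 13, 14, 16, 17, 19, 20, 22, 23, 25, 26}
Their product equals the constant term of the cyclotomic polynomial Φ_27(x) up to sign.
For n ≥ 3, the product of all primitive nth roots of unity is 1. (For n=1 it is 1; for n=2 it is -1.)

1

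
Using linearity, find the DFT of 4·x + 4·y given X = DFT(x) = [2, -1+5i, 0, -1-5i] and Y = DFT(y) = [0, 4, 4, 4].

By linearity: DFT(4x + 4y) = 4·DFT(x) + 4·DFT(y)
= 4·[2, -1+5i, 0, -1-5i] + 4·[0, 4, 4, 4]

Computing element-wise:
Z[0] = 4·(2) + 4·(0) = 8
Z[1] = 4·(-1+5i) + 4·(4) = 12+20i
Z[2] = 4·(0) + 4·(4) = 16
Z[3] = 4·(-1-5i) + 4·(4) = 12-20i

DFT(4x + 4y) = 4·X + 4·Y = [8, 12+20i, 16, 12-20i]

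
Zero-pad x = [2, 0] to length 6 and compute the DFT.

Original 2-point DFT: [2, 2]
Zero-padded 6-point DFT provides frequency interpolation.

DFT_6([x, 0, ...]) = [2, 2, 2, 2, 2, 2]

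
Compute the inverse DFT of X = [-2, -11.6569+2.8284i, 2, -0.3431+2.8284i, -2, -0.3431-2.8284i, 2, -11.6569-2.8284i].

x[n] = (1/8) Σ(k=0 to 7) X[k] · e^(2πikn/8)

Computing each x[n]:
x[0] = -3
x[1] = -3
x[2] = -1
x[3] = 1
x[4] = 3
x[5] = 3
x[6] = -1
x[7] = -1

x = [-3, -3, -1, 1, 3, 3, -1, -1]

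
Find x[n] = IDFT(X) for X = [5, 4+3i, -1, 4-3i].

x[n] = (1/4) Σ(k=0 to 3) X[k] · e^(2πikn/4)

Computing each x[n]:
x[0] = 3
x[1] = 0
x[2] = -1
x[3] = 3

x = [3, 0, -1, 3]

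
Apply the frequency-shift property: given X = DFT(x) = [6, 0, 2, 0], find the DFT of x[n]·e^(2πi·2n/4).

Modulation property: DFT(ω_4^(-2n)·x[n]) = X[(k-2) mod 4], so circularly shift X by 2 positions.

X[k-2] = [2, 0, 6, 0]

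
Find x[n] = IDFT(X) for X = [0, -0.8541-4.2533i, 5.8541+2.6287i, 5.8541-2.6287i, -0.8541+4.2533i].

x[n] = (1/5) Σ(k=0 to 4) X[k] · e^(2πikn/5)

Computing each x[n]:
x[0] = 2
x[1] = -1
x[2] = 3
x[3] = -1
x[4] = -3

x = [2, -1, 3, -1, -3]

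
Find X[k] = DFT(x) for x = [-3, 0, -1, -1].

X[k] = Σ(n=0 to 3) x[n] · ω_4^(nk)
where ω_4 = e^(-2πi/4)

Computing each X[k]:
X[0] = -5
X[1] = -2-1i
X[2] = -3
X[3] = -2+1i

X = [-5, -2-1i, -3, -2+1i]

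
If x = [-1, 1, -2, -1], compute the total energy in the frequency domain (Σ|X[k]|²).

Parseval: Σ|x[n]|² = (1/N)Σ|X[k]|², so Σ|X[k]|² = N·Σ|x[n]|² = 4·7.0000

Σ|X[k]|² = N·Σ|x[n]|² = 4·7.0000 = 28.0000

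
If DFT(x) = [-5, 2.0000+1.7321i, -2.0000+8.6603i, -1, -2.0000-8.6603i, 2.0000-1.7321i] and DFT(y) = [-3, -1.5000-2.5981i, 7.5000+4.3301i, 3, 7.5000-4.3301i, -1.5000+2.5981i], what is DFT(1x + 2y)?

By linearity: DFT(1x + 2y) = 1·DFT(x) + 2·DFT(y)
= 1·[-5, 2.0000+1.7321i, -2.0000+8.6603i, -1, -2.0000-8.6603i, 2.0000-1.7321i] + 2·[-3, -1.5000-2.5981i, 7.5000+4.3301i, 3, 7.5000-4.3301i, -1.5000+2.5981i]

Computing element-wise:
Z[0] = 1·(-5) + 2·(-3) = -11
Z[1] = 1·(2.0000+1.7321i) + 2·(-1.5000-2.5981i) = -1.0000-3.4641i
Z[2] = 1·(-2.0000+8.6603i) + 2·(7.5000+4.3301i) = 13.0000+17.3205i
Z[3] = 1·(-1) + 2·(3) = 5
Z[4] = 1·(-2.0000-8.6603i) + 2·(7.5000-4.3301i) = 13.0000-17.3205i
Z[5] = 1·(2.0000-1.7321i) + 2·(-1.5000+2.5981i) = -1.0000+3.4641i

DFT(1x + 2y) = 1·X + 2·Y = [-11, -1.0000-3.4641i, 13.0000+17.3205i, 5, 13.0000-17.3205i, -1.0000+3.4641i]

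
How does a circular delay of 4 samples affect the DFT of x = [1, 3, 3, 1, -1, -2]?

Time shift by 4: X_shifted[k] = ω_6^(4k) · X[k]
Shifted x = [3, 1, -1, -2, 1, 3]

DFT(x[n-4]) = [5, 7.0000+3.4641i, -1, 1, -1, 7.0000-3.4641i]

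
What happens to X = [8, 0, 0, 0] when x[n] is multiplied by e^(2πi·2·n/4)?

Modulation property: DFT(ω_4^(-2n)·x[n]) = X[(k-2) mod 4], so circularly shift X by 2 positions.

X[k-2] = [0, 0, 8, 0]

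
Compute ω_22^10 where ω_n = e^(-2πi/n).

ω_22^10 = e^(-2πi·10/22)
= cos(-2π·10/22) + i·sin(-2π·10/22)
= cos(-20π/22) + i·sin(-20π/22)

ω_22^10 = cos(-20π/22) + i·sin(-20π/22) = -0.9595-0.2817i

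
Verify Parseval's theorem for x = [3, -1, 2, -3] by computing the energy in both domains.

Time domain:
Σ|x[n]|² = |3|² + |-1|² + |2|² + |-3|² = 23.0000

Frequency domain:
(1/4)Σ|X[k]|² = (1/4)(|1|² + |1-2i|² + |9|² + |1+2i|²) = (1/4)·92.0000 = 23.0000

Both sides agree, confirming Parseval's theorem.

Σ|x[n]|² = (1/N)Σ|X[k]|² = 23.0000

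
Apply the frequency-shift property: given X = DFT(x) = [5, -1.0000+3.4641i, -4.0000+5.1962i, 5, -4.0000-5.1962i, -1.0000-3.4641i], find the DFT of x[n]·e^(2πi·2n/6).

Modulation property: DFT(ω_6^(-2n)·x[n]) = X[(k-2) mod 6], so circularly shift X by 2 positions.

X[k-2] = [-4.0000-5.1962i, -1.0000-3.4641i, 5, -1.0000+3.4641i, -4.0000+5.1962i, 5]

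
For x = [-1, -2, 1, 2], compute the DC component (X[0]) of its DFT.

X[0] = Σ(n=0 to 3) x[n] · ω_4^0 = Σ x[n]
= (-1) + (-2) + (1) + (2)

X[0] = 0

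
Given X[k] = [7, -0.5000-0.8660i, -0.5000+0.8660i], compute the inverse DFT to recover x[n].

x[n] = (1/3) Σ(k=0 to 2) X[k] · e^(2πikn/3)

Computing each x[n]:
x[0] = 2
x[1] = 3
x[2] = 2

x = [2, 3, 2]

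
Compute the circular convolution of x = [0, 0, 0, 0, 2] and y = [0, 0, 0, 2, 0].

(x ⊛ y)[n] = Σ(m=0 to 4) x[m] · y[(n-m) mod 5]

Computing each output sample:
(x ⊛ y)[0] = 0
(x ⊛ y)[1] = 0
(x ⊛ y)[2] = 4
(x ⊛ y)[3] = 0
(x ⊛ y)[4] = 0

x ⊛ y = [0, 0, 4, 0, 0]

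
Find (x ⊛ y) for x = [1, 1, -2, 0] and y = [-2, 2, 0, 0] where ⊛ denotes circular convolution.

(x ⊛ y)[n] = Σ(m=0 to 3) x[m] · y[(n-m) mod 4]

Computing each output sample:
(x ⊛ y)[0] = -2
(x ⊛ y)[1] = 0
(x ⊛ y)[2] = 6
(x ⊛ y)[3] = -4

x ⊛ y = [-2, 0, 6, -4]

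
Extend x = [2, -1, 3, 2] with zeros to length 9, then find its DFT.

Original 4-point DFT: [6, -1+3i, 4, -1-3i]
Zero-padded 9-point DFT provides frequency interpolation.

DFT_9([x, 0, ...]) = [6, 0.7549-4.0437i, -1.9927+1.6908i, 3.0000+3.4641i, 4.2378+0.5383i, 4.2378-0.5383i, 3.0000-3.4641i, -1.9927-1.6908i, 0.7549+4.0437i]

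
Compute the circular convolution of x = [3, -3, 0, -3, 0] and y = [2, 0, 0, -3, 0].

(x ⊛ y)[n] = Σ(m=0 to 4) x[m] · y[(n-m) mod 5]

Computing each output sample:
(x ⊛ y)[0] = 6
(x ⊛ y)[1] = 3
(x ⊛ y)[2] = 0
(x ⊛ y)[3] = -15
(x ⊛ y)[4] = 9

x ⊛ y = [6, 3, 0, -15, 9]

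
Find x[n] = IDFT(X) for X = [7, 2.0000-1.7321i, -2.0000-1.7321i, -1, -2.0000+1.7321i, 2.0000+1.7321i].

x[n] = (1/6) Σ(k=0 to 5) X[k] · e^(2πikn/6)

Computing each x[n]:
x[0] = 1
x[1] = 3
x[2] = 1
x[3] = 0
x[4] = 1
x[5] = 1

x = [1, 3, 1, 0, 1, 1]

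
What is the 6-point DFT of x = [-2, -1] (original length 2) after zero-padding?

Original 2-point DFT: [-3, -1]
Zero-padded 6-point DFT provides frequency interpolation.

DFT_6([x, 0, ...]) = [-3, -2.5000+0.8660i, -1.5000+0.8660i, -1, -1.5000-0.8660i, -2.5000-0.8660i]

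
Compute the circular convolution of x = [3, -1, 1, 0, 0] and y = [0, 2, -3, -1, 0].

(x ⊛ y)[n] = Σ(m=0 to 4) x[m] · y[(n-m) mod 5]

Computing each output sample:
(x ⊛ y)[0] = -1
(x ⊛ y)[1] = 6
(x ⊛ y)[2] = -11
(x ⊛ y)[3] = 2
(x ⊛ y)[4] = -2

x ⊛ y = [-1, 6, -11, 2, -2]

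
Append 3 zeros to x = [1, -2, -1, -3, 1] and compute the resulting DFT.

Original 5-point DFT: [-4, 3.9271+1.6776i, 0.5729+3.6655i, 0.5729-3.6655i, 3.9271-1.6776i]
Zero-padded 8-point DFT provides frequency interpolation.

DFT_8([x, 0, ...]) = [-4, 0.7071+4.5355i, 3-1i, -0.7071+2.5355i, 6, -0.7071-2.5355i, 3+1i, 0.7071-4.5355i]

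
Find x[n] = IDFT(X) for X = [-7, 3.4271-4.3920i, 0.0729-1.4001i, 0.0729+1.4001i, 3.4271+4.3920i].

x[n] = (1/5) Σ(k=0 to 4) X[k] · e^(2πikn/5)

Computing each x[n]:
x[0] = 0
x[1] = 1
x[2] = -2
x[3] = -3
x[4] = -3

x = [0, 1, -2, -3, -3]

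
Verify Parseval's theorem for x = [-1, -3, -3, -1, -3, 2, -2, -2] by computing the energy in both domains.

Time domain:
Σ|x[n]|² = |-1|² + |-3|² + |-3|² + |-1|² + |-3|² + |2|² + |-2|² + |-2|² = 41.0000

Frequency domain:
(1/8)Σ|X[k]|² = (1/8)(|-13|² + |-2.2426+3.8284i|² + |1-2i|² + |6.2426+1.8284i|² + |-5|² + |6.2426-1.8284i|² + |1+2i|² + |-2.2426-3.8284i|²) = (1/8)·328.0000 = 41.0000

Both sides agree, confirming Parseval's theorem.

Σ|x[n]|² = (1/N)Σ|X[k]|² = 41.0000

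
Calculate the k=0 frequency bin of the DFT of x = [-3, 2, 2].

X[0] = Σ(n=0 to 2) x[n] · ω_3^0 = Σ x[n]
= (-3) + (2) + (2)

X[0] = 1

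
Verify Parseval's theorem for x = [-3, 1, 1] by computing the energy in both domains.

Time domain:
Σ|x[n]|² = |-3|² + |1|² + |1|² = 11.0000

Frequency domain:
(1/3)Σ|X[k]|² = (1/3)(|-1|² + |-4|² + |-4|²) = (1/3)·33.0000 = 11.0000

Both sides agree, confirming Parseval's theorem.

Σ|x[n]|² = (1/N)Σ|X[k]|² = 11.0000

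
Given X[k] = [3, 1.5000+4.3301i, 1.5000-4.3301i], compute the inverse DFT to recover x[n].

x[n] = (1/3) Σ(k=0 to 2) X[k] · e^(2πikn/3)

Computing each x[n]:
x[0] = 2
x[1] = -2
x[2] = 3

x = [2, -2, 3]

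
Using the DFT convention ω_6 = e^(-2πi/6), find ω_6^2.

ω_6^2 = e^(-2πi·2/6)
= cos(-2π·2/6) + i·sin(-2π·2/6)
= cos(-4π/6) + i·sin(-4π/6)

ω_6^2 = cos(-4π/6) + i·sin(-4π/6) = -0.5000-0.8660i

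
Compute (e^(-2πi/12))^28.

Since ω_12^12 = 1, powers reduce modulo 12.
28 mod 12 = 4
So ω_12^28 = ω_12^4 = e^(-2πi·4/12)

ω_12^28 = ω_12^4 = -0.5000-0.8660i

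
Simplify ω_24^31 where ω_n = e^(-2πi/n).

Since ω_24^24 = 1, powers reduce modulo 24.
31 mod 24 = 7
So ω_24^31 = ω_24^7 = e^(-2πi·7/24)

ω_24^31 = ω_24^7 = -0.2588-0.9659i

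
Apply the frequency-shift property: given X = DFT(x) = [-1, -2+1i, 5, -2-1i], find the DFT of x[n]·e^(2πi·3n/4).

Modulation property: DFT(ω_4^(-3n)·x[n]) = X[(k-3) mod 4], so circularly shift X by 3 positions.

X[k-3] = [-2+1i, 5, -2-1i, -1]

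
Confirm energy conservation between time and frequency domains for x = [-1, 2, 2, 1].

Time domain:
Σ|x[n]|² = |-1|² + |2|² + |2|² + |1|² = 10.0000

Frequency domain:
(1/4)Σ|X[k]|² = (1/4)(|4|² + |-3-1i|² + |-2|² + |-3+1i|²) = (1/4)·40.0000 = 10.0000

Both sides agree, confirming Parseval's theorem.

Σ|x[n]|² = (1/N)Σ|X[k]|² = 10.0000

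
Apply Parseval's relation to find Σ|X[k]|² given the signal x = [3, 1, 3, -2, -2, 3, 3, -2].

Parseval: Σ|x[n]|² = (1/N)Σ|X[k]|², so Σ|X[k]|² = N·Σ|x[n]|² = 8·49.0000

Σ|X[k]|² = N·Σ|x[n]|² = 8·49.0000 = 392.0000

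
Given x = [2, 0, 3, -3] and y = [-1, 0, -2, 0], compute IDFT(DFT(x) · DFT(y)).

(x ⊛ y)[n] = Σ(m=0 to 3) x[m] · y[(n-m) mod 4]

Computing each output sample:
(x ⊛ y)[0] = -8
(x ⊛ y)[1] = 6
(x ⊛ y)[2] = -7
(x ⊛ y)[3] = 3

x ⊛ y = [-8, 6, -7, 3]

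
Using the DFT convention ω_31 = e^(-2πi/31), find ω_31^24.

ω_31^24 = e^(-2πi·24/31)
= cos(-2π·24/31) + i·sin(-2π·24/31)
= cos(-48π/31) + i·sin(-48π/31)

ω_31^24 = cos(-48π/31) + i·sin(-48π/31) = 0.1514+0.9885i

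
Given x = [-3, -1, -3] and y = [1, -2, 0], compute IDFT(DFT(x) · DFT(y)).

(x ⊛ y)[n] = Σ(m=0 to 2) x[m] · y[(n-m) mod 3]

Computing each output sample:
(x ⊛ y)[0] = 3
(x ⊛ y)[1] = 5
(x ⊛ y)[2] = -1

x ⊛ y = [3, 5, -1]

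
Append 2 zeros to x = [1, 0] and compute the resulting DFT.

Original 2-point DFT: [1, 1]
Zero-padded 4-point DFT provides frequency interpolation.

DFT_4([x, 0, ...]) = [1, 1, 1, 1]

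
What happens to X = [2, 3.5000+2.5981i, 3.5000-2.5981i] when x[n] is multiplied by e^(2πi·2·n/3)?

Modulation property: DFT(ω_3^(-2n)·x[n]) = X[(k-2) mod 3], so circularly shift X by 2 positions.

X[k-2] = [3.5000+2.5981i, 3.5000-2.5981i, 2]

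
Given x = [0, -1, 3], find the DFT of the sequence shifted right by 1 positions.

Time shift by 1: X_shifted[k] = ω_3^(1k) · X[k]
Shifted x = [3, 0, -1]

DFT(x[n-1]) = [2, 3.5000-0.8660i, 3.5000+0.8660i]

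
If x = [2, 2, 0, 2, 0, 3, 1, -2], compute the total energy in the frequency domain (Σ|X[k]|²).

Parseval: Σ|x[n]|² = (1/N)Σ|X[k]|², so Σ|X[k]|² = N·Σ|x[n]|² = 8·26.0000

Σ|X[k]|² = N·Σ|x[n]|² = 8·26.0000 = 208.0000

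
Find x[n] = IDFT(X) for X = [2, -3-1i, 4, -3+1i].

x[n] = (1/4) Σ(k=0 to 3) X[k] · e^(2πikn/4)

Computing each x[n]:
x[0] = 0
x[1] = 0
x[2] = 3
x[3] = -1

x = [0, 0, 3, -1]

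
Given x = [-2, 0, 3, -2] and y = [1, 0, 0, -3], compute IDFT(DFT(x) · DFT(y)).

(x ⊛ y)[n] = Σ(m=0 to 3) x[m] · y[(n-m) mod 4]

Computing each output sample:
(x ⊛ y)[0] = -2
(x ⊛ y)[1] = -9
(x ⊛ y)[2] = 9
(x ⊛ y)[3] = 4

x ⊛ y = [-2, -9, 9, 4]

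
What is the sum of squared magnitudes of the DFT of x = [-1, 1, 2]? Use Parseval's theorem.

Parseval: Σ|x[n]|² = (1/N)Σ|X[k]|², so Σ|X[k]|² = N·Σ|x[n]|² = 3·6.0000

Σ|X[k]|² = N·Σ|x[n]|² = 3·6.0000 = 18.0000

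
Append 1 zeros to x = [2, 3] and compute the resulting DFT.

Original 2-point DFT: [5, -1]
Zero-padded 3-point DFT provides frequency interpolation.

DFT_3([x, 0, ...]) = [5, 0.5000-2.5981i, 0.5000+2.5981i]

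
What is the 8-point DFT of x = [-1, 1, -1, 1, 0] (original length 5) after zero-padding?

Original 5-point DFT: [0, -0.6910+0.2245i, -1.8090-2.4899i, -1.8090+2.4899i, -0.6910-0.2245i]
Zero-padded 8-point DFT provides frequency interpolation.

DFT_8([x, 0, ...]) = [0, -1.0000-0.4142i, 0, -1.0000-2.4142i, -4, -1.0000+2.4142i, 0, -1.0000+0.4142i]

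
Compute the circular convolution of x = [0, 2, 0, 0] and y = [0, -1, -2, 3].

(x ⊛ y)[n] = Σ(m=0 to 3) x[m] · y[(n-m) mod 4]

Computing each output sample:
(x ⊛ y)[0] = 6
(x ⊛ y)[1] = 0
(x ⊛ y)[2] = -2
(x ⊛ y)[3] = -4

x ⊛ y = [6, 0, -2, -4]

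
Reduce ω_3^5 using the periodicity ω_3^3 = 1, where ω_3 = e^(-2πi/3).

Since ω_3^3 = 1, powers reduce modulo 3.
5 mod 3 = 2
So ω_3^5 = ω_3^2 = e^(-2πi·2/3)

ω_3^5 = ω_3^2 = -0.5000+0.8660i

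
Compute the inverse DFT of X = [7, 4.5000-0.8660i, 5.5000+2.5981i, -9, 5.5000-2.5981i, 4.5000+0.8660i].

x[n] = (1/6) Σ(k=0 to 5) X[k] · e^(2πikn/6)

Computing each x[n]:
x[0] = 3
x[1] = 2
x[2] = -1
x[3] = 3
x[4] = -3
x[5] = 3

x = [3, 2, -1, 3, -3, 3]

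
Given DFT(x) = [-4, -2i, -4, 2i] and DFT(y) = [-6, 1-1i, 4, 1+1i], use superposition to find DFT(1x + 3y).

By linearity: DFT(1x + 3y) = 1·DFT(x) + 3·DFT(y)
= 1·[-4, -2i, -4, 2i] + 3·[-6, 1-1i, 4, 1+1i]

Computing element-wise:
Z[0] = 1·(-4) + 3·(-6) = -22
Z[1] = 1·(-2i) + 3·(1-1i) = 3-5i
Z[2] = 1·(-4) + 3·(4) = 8
Z[3] = 1·(2i) + 3·(1+1i) = 3+5i

DFT(1x + 3y) = 1·X + 3·Y = [-22, 3-5i, 8, 3+5i]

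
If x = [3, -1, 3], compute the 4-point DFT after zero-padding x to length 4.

Original 3-point DFT: [5, 2.0000+3.4641i, 2.0000-3.4641i]
Zero-padded 4-point DFT provides frequency interpolation.

DFT_4([x, 0, ...]) = [5, 1i, 7, -1i]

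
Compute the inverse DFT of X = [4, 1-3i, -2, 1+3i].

x[n] = (1/4) Σ(k=0 to 3) X[k] · e^(2πikn/4)

Computing each x[n]:
x[0] = 1
x[1] = 3
x[2] = 0
x[3] = 0

x = [1, 3, 0, 0]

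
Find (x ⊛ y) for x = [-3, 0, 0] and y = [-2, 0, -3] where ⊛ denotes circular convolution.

(x ⊛ y)[n] = Σ(m=0 to 2) x[m] · y[(n-m) mod 3]

Computing each output sample:
(x ⊛ y)[0] = 6
(x ⊛ y)[1] = 0
(x ⊛ y)[2] = 9

x ⊛ y = [6, 0, 9]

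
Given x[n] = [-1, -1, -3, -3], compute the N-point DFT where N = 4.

X[k] = Σ(n=0 to 3) x[n] · ω_4^(nk)
where ω_4 = e^(-2πi/4)

Computing each X[k]:
X[0] = -8
X[1] = 2-2i
X[2] = 0
X[3] = 2+2i

X = [-8, 2-2i, 0, 2+2i]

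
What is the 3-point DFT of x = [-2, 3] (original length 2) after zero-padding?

Original 2-point DFT: [1, -5]
Zero-padded 3-point DFT provides frequency interpolation.

DFT_3([x, 0, ...]) = [1, -3.5000-2.5981i, -3.5000+2.5981i]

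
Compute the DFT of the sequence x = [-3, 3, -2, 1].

X[k] = Σ(n=0 to 3) x[n] · ω_4^(nk)
where ω_4 = e^(-2πi/4)

Computing each X[k]:
X[0] = -1
X[1] = -1-2i
X[2] = -9
X[3] = -1+2i

X = [-1, -1-2i, -9, -1+2i]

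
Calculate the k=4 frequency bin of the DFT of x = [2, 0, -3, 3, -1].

X[4] = Σ(n=0 to 4) x[n] · ω_5^(4n) where ω_5 = e^(-2πi/5)
= (2)·ω_5^0 + (0)·ω_5^4 + (-3)·ω_5^8 + (3)·ω_5^12 + (-1)·ω_5^16

X[4] = 1.6910-2.5757i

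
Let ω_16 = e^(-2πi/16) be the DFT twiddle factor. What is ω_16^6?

ω_16^6 = e^(-2πi·6/16)
= cos(-2π·6/16) + i·sin(-2π·6/16)
= cos(-12π/16) + i·sin(-12π/16)

ω_16^6 = cos(-12π/16) + i·sin(-12π/16) = -0.7071-0.7071i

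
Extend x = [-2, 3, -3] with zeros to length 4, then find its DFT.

Original 3-point DFT: [-2, -2.0000-5.1962i, -2.0000+5.1962i]
Zero-padded 4-point DFT provides frequency interpolation.

DFT_4([x, 0, ...]) = [-2, 1-3i, -8, 1+3i]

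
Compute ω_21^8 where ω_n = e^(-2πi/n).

ω_21^8 = e^(-2πi·8/21)
= cos(-2π·8/21) + i·sin(-2π·8/21)
= cos(-16π/21) + i·sin(-16π/21)

ω_21^8 = cos(-16π/21) + i·sin(-16π/21) = -0.7331-0.6802i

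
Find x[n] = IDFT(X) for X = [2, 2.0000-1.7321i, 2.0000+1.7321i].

x[n] = (1/3) Σ(k=0 to 2) X[k] · e^(2πikn/3)

Computing each x[n]:
x[0] = 2
x[1] = 1
x[2] = -1

x = [2, 1, -1]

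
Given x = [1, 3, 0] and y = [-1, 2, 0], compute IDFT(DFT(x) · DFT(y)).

(x ⊛ y)[n] = Σ(m=0 to 2) x[m] · y[(n-m) mod 3]

Computing each output sample:
(x ⊛ y)[0] = -1
(x ⊛ y)[1] = -1
(x ⊛ y)[2] = 6

x ⊛ y = [-1, -1, 6]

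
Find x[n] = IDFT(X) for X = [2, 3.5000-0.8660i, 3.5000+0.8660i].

x[n] = (1/3) Σ(k=0 to 2) X[k] · e^(2πikn/3)

Computing each x[n]:
x[0] = 3
x[1] = 0
x[2] = -1

x = [3, 0, -1]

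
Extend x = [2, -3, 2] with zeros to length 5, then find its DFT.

Original 3-point DFT: [1, 2.5000+4.3301i, 2.5000-4.3301i]
Zero-padded 5-point DFT provides frequency interpolation.

DFT_5([x, 0, ...]) = [1, -0.5451+1.6776i, 5.0451+3.6655i, 5.0451-3.6655i, -0.5451-1.6776i]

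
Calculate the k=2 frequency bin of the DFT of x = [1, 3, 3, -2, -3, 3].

X[2] = Σ(n=0 to 5) x[n] · ω_6^(2n) where ω_6 = e^(-2πi/6)
= (1)·ω_6^0 + (3)·ω_6^2 + (3)·ω_6^4 + (-2)·ω_6^6 + (-3)·ω_6^8 + (3)·ω_6^10

X[2] = -4.0000+5.1962i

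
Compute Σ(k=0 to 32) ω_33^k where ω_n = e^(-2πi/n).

Sum of all nth roots of unity equals 0 for n > 1 (geometric series with r ≠ 1).

0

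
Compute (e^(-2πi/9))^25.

Since ω_9^9 = 1, powers reduce modulo 9.
25 mod 9 = 7
So ω_9^25 = ω_9^7 = e^(-2πi·7/9)

ω_9^25 = ω_9^7 = 0.1736+0.9848i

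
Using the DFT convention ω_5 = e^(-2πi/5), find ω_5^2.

ω_5^2 = e^(-2πi·2/5)
= cos(-2π·2/5) + i·sin(-2π·2/5)
= cos(-4π/5) + i·sin(-4π/5)

ω_5^2 = cos(-4π/5) + i·sin(-4π/5) = -0.8090-0.5878i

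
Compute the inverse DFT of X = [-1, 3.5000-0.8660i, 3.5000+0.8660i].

x[n] = (1/3) Σ(k=0 to 2) X[k] · e^(2πikn/3)

Computing each x[n]:
x[0] = 2
x[1] = -1
x[2] = -2

x = [2, -1, -2]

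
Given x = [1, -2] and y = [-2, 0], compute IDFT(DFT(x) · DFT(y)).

(x ⊛ y)[n] = Σ(m=0 to 1) x[m] · y[(n-m) mod 2]

Computing each output sample:
(x ⊛ y)[0] = -2
(x ⊛ y)[1] = 4

x ⊛ y = [-2, 4]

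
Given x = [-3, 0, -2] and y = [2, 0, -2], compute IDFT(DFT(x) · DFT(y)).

(x ⊛ y)[n] = Σ(m=0 to 2) x[m] · y[(n-m) mod 3]

Computing each output sample:
(x ⊛ y)[0] = -6
(x ⊛ y)[1] = 4
(x ⊛ y)[2] = 2

x ⊛ y = [-6, 4, 2]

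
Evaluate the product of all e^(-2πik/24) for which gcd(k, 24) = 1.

The primitive 24th roots of unity are ω_24^k for k coprime to 24: k ∈ {1, 5, 7, 11, 13, 17, 19, 23}
Their product equals the constant term of the cyclotomic polynomial Φ_24(x) up to sign.
For n ≥ 3, the product of all primitive nth roots of unity is 1. (For n=1 it is 1; for n=2 it is -1.)

1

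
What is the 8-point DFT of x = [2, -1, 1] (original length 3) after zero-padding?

Original 3-point DFT: [2, 2.0000+1.7321i, 2.0000-1.7321i]
Zero-padded 8-point DFT provides frequency interpolation.

DFT_8([x, 0, ...]) = [2, 1.2929-0.2929i, 1+1i, 2.7071+1.7071i, 4, 2.7071-1.7071i, 1-1i, 1.2929+0.2929i]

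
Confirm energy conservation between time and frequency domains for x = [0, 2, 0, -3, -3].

Time domain:
Σ|x[n]|² = |0|² + |2|² + |0|² + |-3|² + |-3|² = 22.0000

Frequency domain:
(1/5)Σ|X[k]|² = (1/5)(|-4|² + |2.1180-6.5186i|² + |-0.1180-0.0858i|² + |-0.1180+0.0858i|² + |2.1180+6.5186i|²) = (1/5)·110.0000 = 22.0000

Both sides agree, confirming Parseval's theorem.

Σ|x[n]|² = (1/N)Σ|X[k]|² = 22.0000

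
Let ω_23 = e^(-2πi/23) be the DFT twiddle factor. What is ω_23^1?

ω_23^1 = e^(-2πi·1/23)
= cos(-2π·1/23) + i·sin(-2π·1/23)
= cos(-2π/23) + i·sin(-2π/23)

ω_23^1 = cos(-2π/23) + i·sin(-2π/23) = 0.9629-0.2698i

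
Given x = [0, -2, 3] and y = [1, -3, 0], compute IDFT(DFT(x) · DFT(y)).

(x ⊛ y)[n] = Σ(m=0 to 2) x[m] · y[(n-m) mod 3]

Computing each output sample:
(x ⊛ y)[0] = -9
(x ⊛ y)[1] = -2
(x ⊛ y)[2] = 9

x ⊛ y = [-9, -2, 9]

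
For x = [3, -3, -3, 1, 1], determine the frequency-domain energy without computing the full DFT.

Parseval: Σ|x[n]|² = (1/N)Σ|X[k]|², so Σ|X[k]|² = N·Σ|x[n]|² = 5·29.0000

Σ|X[k]|² = N·Σ|x[n]|² = 5·29.0000 = 145.0000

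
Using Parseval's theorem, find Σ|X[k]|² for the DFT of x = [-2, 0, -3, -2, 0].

Parseval: Σ|x[n]|² = (1/N)Σ|X[k]|², so Σ|X[k]|² = N·Σ|x[n]|² = 5·17.0000

Σ|X[k]|² = N·Σ|x[n]|² = 5·17.0000 = 85.0000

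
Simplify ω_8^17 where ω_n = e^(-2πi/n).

Since ω_8^8 = 1, powers reduce modulo 8.
17 mod 8 = 1
So ω_8^17 = ω_8^1 = e^(-2πi·1/8)

ω_8^17 = ω_8^1 = 0.7071-0.7071i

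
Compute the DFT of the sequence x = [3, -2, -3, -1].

X[k] = Σ(n=0 to 3) x[n] · ω_4^(nk)
where ω_4 = e^(-2πi/4)

Computing each X[k]:
X[0] = -3
X[1] = 6+1i
X[2] = 3
X[3] = 6-1i

X = [-3, 6+1i, 3, 6-1i]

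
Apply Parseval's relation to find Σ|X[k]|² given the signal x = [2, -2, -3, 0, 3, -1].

Parseval: Σ|x[n]|² = (1/N)Σ|X[k]|², so Σ|X[k]|² = N·Σ|x[n]|² = 6·27.0000

Σ|X[k]|² = N·Σ|x[n]|² = 6·27.0000 = 162.0000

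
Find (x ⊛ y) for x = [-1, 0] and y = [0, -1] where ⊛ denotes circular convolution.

(x ⊛ y)[n] = Σ(m=0 to 1) x[m] · y[(n-m) mod 2]

Computing each output sample:
(x ⊛ y)[0] = 0
(x ⊛ y)[1] = 1

x ⊛ y = [0, 1]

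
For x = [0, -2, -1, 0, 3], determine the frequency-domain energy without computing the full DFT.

Parseval: Σ|x[n]|² = (1/N)Σ|X[k]|², so Σ|X[k]|² = N·Σ|x[n]|² = 5·14.0000

Σ|X[k]|² = N·Σ|x[n]|² = 5·14.0000 = 70.0000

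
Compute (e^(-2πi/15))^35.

Since ω_15^15 = 1, powers reduce modulo 15.
35 mod 15 = 5
So ω_15^35 = ω_15^5 = e^(-2πi·5/15)

ω_15^35 = ω_15^5 = -0.5000-0.8660i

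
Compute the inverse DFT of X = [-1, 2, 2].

x[n] = (1/3) Σ(k=0 to 2) X[k] · e^(2πikn/3)

Computing each x[n]:
x[0] = 1
x[1] = -1
x[2] = -1

x = [1, -1, -1]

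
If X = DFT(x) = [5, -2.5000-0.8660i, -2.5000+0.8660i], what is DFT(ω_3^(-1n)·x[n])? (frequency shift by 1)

Modulation property: DFT(ω_3^(-1n)·x[n]) = X[(k-1) mod 3], so circularly shift X by 1 positions.

X[k-1] = [-2.5000+0.8660i, 5, -2.5000-0.8660i]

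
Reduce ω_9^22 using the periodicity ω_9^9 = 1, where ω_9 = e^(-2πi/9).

Since ω_9^9 = 1, powers reduce modulo 9.
22 mod 9 = 4
So ω_9^22 = ω_9^4 = e^(-2πi·4/9)

ω_9^22 = ω_9^4 = -0.9397-0.3420i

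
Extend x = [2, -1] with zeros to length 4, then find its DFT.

Original 2-point DFT: [1, 3]
Zero-padded 4-point DFT provides frequency interpolation.

DFT_4([x, 0, ...]) = [1, 2+1i, 3, 2-1i]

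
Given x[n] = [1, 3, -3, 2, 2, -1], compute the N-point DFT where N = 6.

X[k] = Σ(n=0 to 5) x[n] · ω_6^(nk)
where ω_6 = e^(-2πi/6)

Computing each X[k]:
X[0] = 4
X[1] = 0.5000+0.8660i
X[2] = 2.5000-7.7942i
X[3] = -4
X[4] = 2.5000+7.7942i
X[5] = 0.5000-0.8660i

X = [4, 0.5000+0.8660i, 2.5000-7.7942i, -4, 2.5000+7.7942i, 0.5000-0.8660i]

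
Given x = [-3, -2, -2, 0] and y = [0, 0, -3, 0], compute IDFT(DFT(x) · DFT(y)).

(x ⊛ y)[n] = Σ(m=0 to 3) x[m] · y[(n-m) mod 4]

Computing each output sample:
(x ⊛ y)[0] = 6
(x ⊛ y)[1] = 0
(x ⊛ y)[2] = 9
(x ⊛ y)[3] = 6

x ⊛ y = [6, 0, 9, 6]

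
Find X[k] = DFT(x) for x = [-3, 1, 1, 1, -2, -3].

X[k] = Σ(n=0 to 5) x[n] · ω_6^(nk)
where ω_6 = e^(-2πi/6)

Computing each X[k]:
X[0] = -5
X[1] = -4.5000-6.0622i
X[2] = -0.5000-0.8660i
X[3] = -3
X[4] = -0.5000+0.8660i
X[5] = -4.5000+6.0622i

X = [-5, -4.5000-6.0622i, -0.5000-0.8660i, -3, -0.5000+0.8660i, -4.5000+6.0622i]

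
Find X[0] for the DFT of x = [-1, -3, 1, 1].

X[0] = Σ(n=0 to 3) x[n] · ω_4^0 = Σ x[n]
= (-1) + (-3) + (1) + (1)

X[0] = -2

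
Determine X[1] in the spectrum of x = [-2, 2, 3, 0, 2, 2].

X[1] = Σ(n=0 to 5) x[n] · ω_6^(1n) where ω_6 = e^(-2πi/6)
= (-2)·ω_6^0 + (2)·ω_6^1 + (3)·ω_6^2 + (0)·ω_6^3 + (2)·ω_6^4 + (2)·ω_6^5

X[1] = -2.5000-0.8660i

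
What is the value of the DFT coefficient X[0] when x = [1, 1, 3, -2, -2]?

X[0] = Σ(n=0 to 4) x[n] · ω_5^0 = Σ x[n]
= (1) + (1) + (3) + (-2) + (-2)

X[0] = 1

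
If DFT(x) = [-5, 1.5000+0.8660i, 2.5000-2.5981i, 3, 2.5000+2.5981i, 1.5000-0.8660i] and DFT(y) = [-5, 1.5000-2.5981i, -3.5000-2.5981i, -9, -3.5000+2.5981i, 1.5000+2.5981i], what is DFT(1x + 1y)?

By linearity: DFT(1x + 1y) = 1·DFT(x) + 1·DFT(y)
= 1·[-5, 1.5000+0.8660i, 2.5000-2.5981i, 3, 2.5000+2.5981i, 1.5000-0.8660i] + 1·[-5, 1.5000-2.5981i, -3.5000-2.5981i, -9, -3.5000+2.5981i, 1.5000+2.5981i]

Computing element-wise:
Z[0] = 1·(-5) + 1·(-5) = -10
Z[1] = 1·(1.5000+0.8660i) + 1·(1.5000-2.5981i) = 3.0000-1.7321i
Z[2] = 1·(2.5000-2.5981i) + 1·(-3.5000-2.5981i) = -1.0000-5.1962i
Z[3] = 1·(3) + 1·(-9) = -6
Z[4] = 1·(2.5000+2.5981i) + 1·(-3.5000+2.5981i) = -1.0000+5.1962i
Z[5] = 1·(1.5000-0.8660i) + 1·(1.5000+2.5981i) = 3.0000+1.7321i

DFT(1x + 1y) = 1·X + 1·Y = [-10, 3.0000-1.7321i, -1.0000-5.1962i, -6, -1.0000+5.1962i, 3.0000+1.7321i]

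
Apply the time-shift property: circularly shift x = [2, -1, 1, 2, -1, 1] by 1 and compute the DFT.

Time shift by 1: X_shifted[k] = ω_6^(1k) · X[k]
Shifted x = [1, 2, -1, 1, 2, -1]

DFT(x[n-1]) = [4, 0, 1.0000-5.1962i, 0, 1.0000+5.1962i, 0]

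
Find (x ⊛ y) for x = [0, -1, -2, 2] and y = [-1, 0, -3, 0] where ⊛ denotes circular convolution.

(x ⊛ y)[n] = Σ(m=0 to 3) x[m] · y[(n-m) mod 4]

Computing each output sample:
(x ⊛ y)[0] = 6
(x ⊛ y)[1] = -5
(x ⊛ y)[2] = 2
(x ⊛ y)[3] = 1

x ⊛ y = [6, -5, 2, 1]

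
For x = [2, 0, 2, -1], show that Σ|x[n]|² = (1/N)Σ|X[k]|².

Time domain:
Σ|x[n]|² = |2|² + |0|² + |2|² + |-1|² = 9.0000

Frequency domain:
(1/4)Σ|X[k]|² = (1/4)(|3|² + |-1i|² + |5|² + |1i|²) = (1/4)·36.0000 = 9.0000

Both sides agree, confirming Parseval's theorem.

Σ|x[n]|² = (1/N)Σ|X[k]|² = 9.0000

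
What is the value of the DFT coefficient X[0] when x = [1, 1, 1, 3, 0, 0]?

X[0] = Σ(n=0 to 5) x[n] · ω_6^0 = Σ x[n]
= (1) + (1) + (1) + (3) + (0) + (0)

X[0] = 6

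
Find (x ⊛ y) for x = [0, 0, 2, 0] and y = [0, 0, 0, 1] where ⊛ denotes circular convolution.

(x ⊛ y)[n] = Σ(m=0 to 3) x[m] · y[(n-m) mod 4]

Computing each output sample:
(x ⊛ y)[0] = 0
(x ⊛ y)[1] = 2
(x ⊛ y)[2] = 0
(x ⊛ y)[3] = 0

x ⊛ y = [0, 2, 0, 0]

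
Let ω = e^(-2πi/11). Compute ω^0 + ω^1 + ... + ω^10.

Sum of all nth roots of unity equals 0 for n > 1 (geometric series with r ≠ 1).

0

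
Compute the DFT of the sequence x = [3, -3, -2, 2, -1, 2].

X[k] = Σ(n=0 to 5) x[n] · ω_6^(nk)
where ω_6 = e^(-2πi/6)

Computing each X[k]:
X[0] = 1
X[1] = 2.0000+5.1962i
X[2] = 7.0000+3.4641i
X[3] = -1
X[4] = 7.0000-3.4641i
X[5] = 2.0000-5.1962i

X = [1, 2.0000+5.1962i, 7.0000+3.4641i, -1, 7.0000-3.4641i, 2.0000-5.1962i]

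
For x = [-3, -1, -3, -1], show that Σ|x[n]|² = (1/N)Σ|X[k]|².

Time domain:
Σ|x[n]|² = |-3|² + |-1|² + |-3|² + |-1|² = 20.0000

Frequency domain:
(1/4)Σ|X[k]|² = (1/4)(|-8|² + |0|² + |-4|² + |0|²) = (1/4)·80.0000 = 20.0000

Both sides agree, confirming Parseval's theorem.

Σ|x[n]|² = (1/N)Σ|X[k]|² = 20.0000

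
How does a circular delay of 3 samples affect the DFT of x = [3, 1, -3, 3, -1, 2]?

Time shift by 3: X_shifted[k] = ω_6^(3k) · X[k]
Shifted x = [3, -1, 2, 3, 1, -3]

DFT(x[n-3]) = [5, -3.5000-2.5981i, 6.5000-0.8660i, 7, 6.5000+0.8660i, -3.5000+2.5981i]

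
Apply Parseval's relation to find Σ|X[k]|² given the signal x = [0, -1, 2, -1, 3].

Parseval: Σ|x[n]|² = (1/N)Σ|X[k]|², so Σ|X[k]|² = N·Σ|x[n]|² = 5·15.0000

Σ|X[k]|² = N·Σ|x[n]|² = 5·15.0000 = 75.0000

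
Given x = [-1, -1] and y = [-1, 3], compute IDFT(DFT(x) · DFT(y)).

(x ⊛ y)[n] = Σ(m=0 to 1) x[m] · y[(n-m) mod 2]

Computing each output sample:
(x ⊛ y)[0] = -2
(x ⊛ y)[1] = -2

x ⊛ y = [-2, -2]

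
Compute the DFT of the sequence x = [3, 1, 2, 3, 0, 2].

X[k] = Σ(n=0 to 5) x[n] · ω_6^(nk)
where ω_6 = e^(-2πi/6)

Computing each X[k]:
X[0] = 11
X[1] = 0.5000-0.8660i
X[2] = 3.5000+2.5981i
X[3] = -1
X[4] = 3.5000-2.5981i
X[5] = 0.5000+0.8660i

X = [11, 0.5000-0.8660i, 3.5000+2.5981i, -1, 3.5000-2.5981i, 0.5000+0.8660i]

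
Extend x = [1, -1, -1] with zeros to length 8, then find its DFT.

Original 3-point DFT: [-1, 2, 2]
Zero-padded 8-point DFT provides frequency interpolation.

DFT_8([x, 0, ...]) = [-1, 0.2929+1.7071i, 2+1i, 1.7071-0.2929i, 1, 1.7071+0.2929i, 2-1i, 0.2929-1.7071i]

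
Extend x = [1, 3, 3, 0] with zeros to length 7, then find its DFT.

Original 4-point DFT: [7, -2-3i, 1, -2+3i]
Zero-padded 7-point DFT provides frequency interpolation.

DFT_7([x, 0, ...]) = [7, 2.2029-5.2703i, -2.3705-1.6231i, 0.1676+1.0438i, 0.1676-1.0438i, -2.3705+1.6231i, 2.2029+5.2703i]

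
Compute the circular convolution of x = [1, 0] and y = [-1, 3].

(x ⊛ y)[n] = Σ(m=0 to 1) x[m] · y[(n-m) mod 2]

Computing each output sample:
(x ⊛ y)[0] = -1
(x ⊛ y)[1] = 3

x ⊛ y = [-1, 3]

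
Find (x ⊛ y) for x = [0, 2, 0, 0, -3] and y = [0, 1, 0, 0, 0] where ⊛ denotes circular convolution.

(x ⊛ y)[n] = Σ(m=0 to 4) x[m] · y[(n-m) mod 5]

Computing each output sample:
(x ⊛ y)[0] = -3
(x ⊛ y)[1] = 0
(x ⊛ y)[2] = 2
(x ⊛ y)[3] = 0
(x ⊛ y)[4] = 0

x ⊛ y = [-3, 0, 2, 0, 0]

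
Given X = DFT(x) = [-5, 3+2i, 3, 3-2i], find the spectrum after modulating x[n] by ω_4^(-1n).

Modulation property: DFT(ω_4^(-1n)·x[n]) = X[(k-1) mod 4], so circularly shift X by 1 positions.

X[k-1] = [3-2i, -5, 3+2i, 3]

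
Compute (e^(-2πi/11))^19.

Since ω_11^11 = 1, powers reduce modulo 11.
19 mod 11 = 8
So ω_11^19 = ω_11^8 = e^(-2πi·8/11)

ω_11^19 = ω_11^8 = -0.1423+0.9898i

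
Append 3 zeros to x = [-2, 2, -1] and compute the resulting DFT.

Original 3-point DFT: [-1, -2.5000-2.5981i, -2.5000+2.5981i]
Zero-padded 6-point DFT provides frequency interpolation.

DFT_6([x, 0, ...]) = [-1, -0.5000-0.8660i, -2.5000-2.5981i, -5, -2.5000+2.5981i, -0.5000+0.8660i]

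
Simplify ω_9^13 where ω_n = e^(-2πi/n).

Since ω_9^9 = 1, powers reduce modulo 9.
13 mod 9 = 4
So ω_9^13 = ω_9^4 = e^(-2πi·4/9)

ω_9^13 = ω_9^4 = -0.9397-0.3420i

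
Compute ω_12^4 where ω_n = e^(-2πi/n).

ω_12^4 = e^(-2πi·4/12)
= cos(-2π·4/12) + i·sin(-2π·4/12)
= cos(-8π/12) + i·sin(-8π/12)

ω_12^4 = cos(-8π/12) + i·sin(-8π/12) = -0.5000-0.8660i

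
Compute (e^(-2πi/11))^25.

Since ω_11^11 = 1, powers reduce modulo 11.
25 mod 11 = 3
So ω_11^25 = ω_11^3 = e^(-2πi·3/11)

ω_11^25 = ω_11^3 = -0.1423-0.9898i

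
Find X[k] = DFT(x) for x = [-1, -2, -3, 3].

X[k] = Σ(n=0 to 3) x[n] · ω_4^(nk)
where ω_4 = e^(-2πi/4)

Computing each X[k]:
X[0] = -3
X[1] = 2+5i
X[2] = -5
X[3] = 2-5i

X = [-3, 2+5i, -5, 2-5i]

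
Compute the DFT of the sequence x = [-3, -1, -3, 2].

X[k] = Σ(n=0 to 3) x[n] · ω_4^(nk)
where ω_4 = e^(-2πi/4)

Computing each X[k]:
X[0] = -5
X[1] = 3i
X[2] = -7
X[3] = -3i

X = [-5, 3i, -7, -3i]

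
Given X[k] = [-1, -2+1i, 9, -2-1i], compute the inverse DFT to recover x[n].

x[n] = (1/4) Σ(k=0 to 3) X[k] · e^(2πikn/4)

Computing each x[n]:
x[0] = 1
x[1] = -3
x[2] = 3
x[3] = -2

x = [1, -3, 3, -2]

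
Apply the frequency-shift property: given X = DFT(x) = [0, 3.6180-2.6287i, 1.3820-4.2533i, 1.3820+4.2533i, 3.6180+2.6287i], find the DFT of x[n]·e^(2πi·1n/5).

Modulation property: DFT(ω_5^(-1n)·x[n]) = X[(k-1) mod 5], so circularly shift X by 1 positions.

X[k-1] = [3.6180+2.6287i, 0, 3.6180-2.6287i, 1.3820-4.2533i, 1.3820+4.2533i]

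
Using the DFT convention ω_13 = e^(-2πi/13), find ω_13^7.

ω_13^7 = e^(-2πi·7/13)
= cos(-2π·7/13) + i·sin(-2π·7/13)
= cos(-14π/13) + i·sin(-14π/13)

ω_13^7 = cos(-14π/13) + i·sin(-14π/13) = -0.9709+0.2393i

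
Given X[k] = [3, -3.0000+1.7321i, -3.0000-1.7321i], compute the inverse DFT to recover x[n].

x[n] = (1/3) Σ(k=0 to 2) X[k] · e^(2πikn/3)

Computing each x[n]:
x[0] = -1
x[1] = 1
x[2] = 3

x = [-1, 1, 3]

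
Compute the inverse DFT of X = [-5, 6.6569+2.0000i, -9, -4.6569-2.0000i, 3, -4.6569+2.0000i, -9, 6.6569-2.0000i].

x[n] = (1/8) Σ(k=0 to 7) X[k] · e^(2πikn/8)

Computing each x[n]:
x[0] = -2
x[1] = 1
x[2] = 1
x[3] = -3
x[4] = -3
x[5] = -3
x[6] = 3
x[7] = 1

x = [-2, 1, 1, -3, -3, -3, 3, 1]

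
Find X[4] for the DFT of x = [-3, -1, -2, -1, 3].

X[4] = Σ(n=0 to 4) x[n] · ω_5^(4n) where ω_5 = e^(-2πi/5)
= (-3)·ω_5^0 + (-1)·ω_5^4 + (-2)·ω_5^8 + (-1)·ω_5^12 + (3)·ω_5^16

X[4] = 0.0451-4.3920i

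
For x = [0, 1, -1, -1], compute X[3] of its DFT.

X[3] = Σ(n=0 to 3) x[n] · ω_4^(3n) where ω_4 = e^(-2πi/4)
= (0)·ω_4^0 + (1)·ω_4^3 + (-1)·ω_4^6 + (-1)·ω_4^9

X[3] = 1+2i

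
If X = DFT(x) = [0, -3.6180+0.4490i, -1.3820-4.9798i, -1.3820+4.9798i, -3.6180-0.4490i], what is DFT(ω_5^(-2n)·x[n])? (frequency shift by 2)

Modulation property: DFT(ω_5^(-2n)·x[n]) = X[(k-2) mod 5], so circularly shift X by 2 positions.

X[k-2] = [-1.3820+4.9798i, -3.6180-0.4490i, 0, -3.6180+0.4490i, -1.3820-4.9798i]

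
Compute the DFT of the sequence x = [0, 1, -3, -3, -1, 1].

X[k] = Σ(n=0 to 5) x[n] · ω_6^(nk)
where ω_6 = e^(-2πi/6)

Computing each X[k]:
X[0] = -5
X[1] = 6.0000+1.7321i
X[2] = -2.0000-1.7321i
X[3] = -3
X[4] = -2.0000+1.7321i
X[5] = 6.0000-1.7321i

X = [-5, 6.0000+1.7321i, -2.0000-1.7321i, -3, -2.0000+1.7321i, 6.0000-1.7321i]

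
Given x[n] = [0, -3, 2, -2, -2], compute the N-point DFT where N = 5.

X[k] = Σ(n=0 to 4) x[n] · ω_5^(nk)
where ω_5 = e^(-2πi/5)

Computing each X[k]:
X[0] = -5
X[1] = -1.5451-1.4001i
X[2] = 4.0451+4.3920i
X[3] = 4.0451-4.3920i
X[4] = -1.5451+1.4001i

X = [-5, -1.5451-1.4001i, 4.0451+4.3920i, 4.0451-4.3920i, -1.5451+1.4001i]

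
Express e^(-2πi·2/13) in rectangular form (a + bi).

ω_13^2 = e^(-2πi·2/13)
= cos(-2π·2/13) + i·sin(-2π·2/13)
= cos(-4π/13) + i·sin(-4π/13)

ω_13^2 = cos(-4π/13) + i·sin(-4π/13) = 0.5681-0.8230i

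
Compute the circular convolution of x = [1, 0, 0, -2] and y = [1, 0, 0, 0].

(x ⊛ y)[n] = Σ(m=0 to 3) x[m] · y[(n-m) mod 4]

Computing each output sample:
(x ⊛ y)[0] = 1
(x ⊛ y)[1] = 0
(x ⊛ y)[2] = 0
(x ⊛ y)[3] = -2

x ⊛ y = [1, 0, 0, -2]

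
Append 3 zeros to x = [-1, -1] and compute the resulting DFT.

Original 2-point DFT: [-2, 0]
Zero-padded 5-point DFT provides frequency interpolation.

DFT_5([x, 0, ...]) = [-2, -1.3090+0.9511i, -0.1910+0.5878i, -0.1910-0.5878i, -1.3090-0.9511i]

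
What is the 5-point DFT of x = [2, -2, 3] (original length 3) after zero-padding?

Original 3-point DFT: [3, 1.5000+4.3301i, 1.5000-4.3301i]
Zero-padded 5-point DFT provides frequency interpolation.

DFT_5([x, 0, ...]) = [3, -1.0451+0.1388i, 4.5451+4.0287i, 4.5451-4.0287i, -1.0451-0.1388i]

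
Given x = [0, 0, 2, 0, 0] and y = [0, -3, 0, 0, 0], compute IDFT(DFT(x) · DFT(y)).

(x ⊛ y)[n] = Σ(m=0 to 4) x[m] · y[(n-m) mod 5]

Computing each output sample:
(x ⊛ y)[0] = 0
(x ⊛ y)[1] = 0
(x ⊛ y)[2] = 0
(x ⊛ y)[3] = -6
(x ⊛ y)[4] = 0

x ⊛ y = [0, 0, 0, -6, 0]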